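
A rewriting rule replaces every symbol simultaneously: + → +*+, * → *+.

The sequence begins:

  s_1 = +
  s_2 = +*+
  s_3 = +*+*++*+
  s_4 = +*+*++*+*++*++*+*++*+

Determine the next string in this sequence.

+*+*++*+*++*++*+*++*+*++*++*+*++*++*+*++*+*++*++*+*++*+

Applying the rule to each of the 21 symbols of +*+*++*+*++*++*+*++*+ gives the pieces +*+ *+ +*+ *+ +*+ +*+ *+ +*+ *+ +*+ +*+ *+ +*+ +*+ *+ +*+ *+ +*+ +*+ *+ +*+, which concatenate to the answer.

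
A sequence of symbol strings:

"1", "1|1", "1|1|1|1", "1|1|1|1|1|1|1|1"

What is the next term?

Every step duplicates the string with '|' between the halves.
One more doubling of 1|1|1|1|1|1|1|1 gives the answer.

1|1|1|1|1|1|1|1|1|1|1|1|1|1|1|1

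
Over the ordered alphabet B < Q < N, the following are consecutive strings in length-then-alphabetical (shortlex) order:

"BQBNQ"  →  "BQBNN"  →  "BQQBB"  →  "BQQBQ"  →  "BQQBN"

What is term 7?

Continuing the enumeration 2 steps past BQQBN: BQQBN → BQQQB → (answer).

BQQQQ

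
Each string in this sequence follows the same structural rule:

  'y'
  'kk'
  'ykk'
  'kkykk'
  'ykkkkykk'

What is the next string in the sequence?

Each term (from the third on) is the two preceding terms concatenated in order: term 3 = y·kk = ykk.
Continuing: kkykk · ykkkkykk gives term 6.

kkykkykkkkykk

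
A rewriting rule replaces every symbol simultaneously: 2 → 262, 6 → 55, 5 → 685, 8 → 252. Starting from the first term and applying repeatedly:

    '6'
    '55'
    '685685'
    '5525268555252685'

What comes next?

Rewriting the 16 symbols of 5525268555252685 one by one yields 685 685 262 685 262 55 252 685 685 685 262 685 262 55 252 685; concatenated:

6856852626852625525268568568526268526255252685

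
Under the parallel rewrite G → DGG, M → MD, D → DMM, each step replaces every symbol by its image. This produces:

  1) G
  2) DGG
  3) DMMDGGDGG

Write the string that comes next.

DMMMDMDDMMDGGDGGDMMDGGDGG

Expanding DMMDGGDGG: D→DMM, M→MD, M→MD, D→DMM, G→DGG, G→DGG, D→DMM, G→DGG, G→DGG. Concatenated: DMM MD MD DMM DGG DGG DMM DGG DGG.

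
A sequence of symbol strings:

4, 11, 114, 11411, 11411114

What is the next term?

1141111411411

From term 3 onward, concatenate the last term with the second-to-last: 11·4 = 114, 114·11 = 11411, …
So term 6 is 11411114·11411.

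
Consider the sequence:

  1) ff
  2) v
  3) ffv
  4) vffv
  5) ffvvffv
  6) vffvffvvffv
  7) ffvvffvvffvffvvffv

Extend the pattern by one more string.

This is a Fibonacci-style word recurrence s(k) = s(k−2)·s(k−1): e.g. ff·v = ffv.
Continuing: vffvffvvffv · ffvvffvvffvffvvffv gives term 8.

vffvffvvffvffvvffvvffvffvvffv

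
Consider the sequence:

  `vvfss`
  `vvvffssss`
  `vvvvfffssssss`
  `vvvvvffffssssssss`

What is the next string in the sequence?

The n-th term is n+1 v's then n f's then 2n s's (n = 1, 2, …).
Setting n = 5 gives 6, 5, 10 characters in each block.

vvvvvvfffffssssssssss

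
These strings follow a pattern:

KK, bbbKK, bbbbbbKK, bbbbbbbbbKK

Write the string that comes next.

Each term is the previous one with bbb prepended.
So the next term is bbb·bbbbbbbbbKK.

bbbbbbbbbbbbKK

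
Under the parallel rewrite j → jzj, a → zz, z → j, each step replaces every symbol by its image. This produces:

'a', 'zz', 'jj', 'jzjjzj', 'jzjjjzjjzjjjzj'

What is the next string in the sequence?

Replace each of the 14 characters of jzjjjzjjzjjjzj in place — jzj j jzj jzj jzj j jzj jzj j jzj jzj jzj j jzj — and concatenate.

jzjjjzjjzjjzjjjzjjzjjjzjjzjjzjjjzj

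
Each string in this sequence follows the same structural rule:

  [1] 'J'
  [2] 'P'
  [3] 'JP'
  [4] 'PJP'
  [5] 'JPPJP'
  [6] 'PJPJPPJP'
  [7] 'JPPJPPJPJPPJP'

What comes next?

From term 3 onward, concatenate the second-to-last term with the last: J·P = JP, P·JP = PJP, …
Continuing: PJPJPPJP · JPPJPPJPJPPJP gives term 8.

PJPJPPJPJPPJPPJPJPPJP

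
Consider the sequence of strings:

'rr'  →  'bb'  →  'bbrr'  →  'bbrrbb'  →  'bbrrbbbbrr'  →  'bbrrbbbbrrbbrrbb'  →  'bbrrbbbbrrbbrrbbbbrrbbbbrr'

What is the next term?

Each term (from the third on) is the previous term followed by the one before it: term 3 = bb·rr = bbrr.
So term 8 is bbrrbbbbrrbbrrbbbbrrbbbbrr·bbrrbbbbrrbbrrbb.

bbrrbbbbrrbbrrbbbbrrbbbbrrbbrrbbbbrrbbrrbb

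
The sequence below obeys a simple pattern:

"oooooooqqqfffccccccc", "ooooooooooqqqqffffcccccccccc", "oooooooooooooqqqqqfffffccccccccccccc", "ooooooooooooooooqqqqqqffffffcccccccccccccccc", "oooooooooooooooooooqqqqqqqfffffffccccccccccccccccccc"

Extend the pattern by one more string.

Term n consists of 3n+1 o's, followed by n+1 q's, followed by n+1 f's, followed by 3n+1 c's, where the shown terms are n = 2, 3, 4, 5, 6.
For the next term, n = 7, so the run lengths are 22, 8, 8, 22.

ooooooooooooooooooooooqqqqqqqqffffffffcccccccccccccccccccccc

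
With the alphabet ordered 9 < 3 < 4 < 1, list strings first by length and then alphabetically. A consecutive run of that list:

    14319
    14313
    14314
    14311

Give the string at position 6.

14493

Advancing 2 positions from 14311 through 14311 → 14499 reaches term 6.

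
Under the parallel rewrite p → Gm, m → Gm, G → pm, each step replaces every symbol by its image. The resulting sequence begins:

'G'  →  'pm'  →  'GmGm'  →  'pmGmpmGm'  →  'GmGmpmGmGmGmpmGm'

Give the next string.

Applying the rule to each of the 16 symbols of GmGmpmGmGmGmpmGm gives the pieces pm Gm pm Gm Gm Gm pm Gm pm Gm pm Gm Gm Gm pm Gm, which concatenate to the answer.

pmGmpmGmGmGmpmGmpmGmpmGmGmGmpmGm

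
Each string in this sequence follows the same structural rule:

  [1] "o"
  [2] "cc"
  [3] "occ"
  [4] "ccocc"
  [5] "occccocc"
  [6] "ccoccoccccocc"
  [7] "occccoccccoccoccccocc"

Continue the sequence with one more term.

Each term (from the third on) is the two preceding terms concatenated in order: term 3 = o·cc = occ.
So term 8 is ccoccoccccocc·occccoccccoccoccccocc.

ccoccoccccoccoccccoccccoccoccccocc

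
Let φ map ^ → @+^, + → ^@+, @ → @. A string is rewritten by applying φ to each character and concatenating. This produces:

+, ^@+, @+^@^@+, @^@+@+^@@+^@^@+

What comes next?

@@+^@^@+@^@+@+^@@^@+@+^@@+^@^@+

Replace each of the 15 characters of @^@+@+^@@+^@^@+ in place — @ @+^ @ ^@+ @ ^@+ @+^ @ @ ^@+ @+^ @ @+^ @ ^@+ — and concatenate.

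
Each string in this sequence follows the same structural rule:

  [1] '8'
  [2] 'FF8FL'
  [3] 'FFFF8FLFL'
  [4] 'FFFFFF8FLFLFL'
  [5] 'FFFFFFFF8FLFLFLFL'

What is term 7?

Every step adds FF to the front and FL to the end of the previous string.
From FFFFFFFF8FLFLFLFL, 2 further steps: FFFFFFFF8FLFLFLFL → FFFFFFFFFF8FLFLFLFLFL → (answer).

FFFFFFFFFFFF8FLFLFLFLFLFL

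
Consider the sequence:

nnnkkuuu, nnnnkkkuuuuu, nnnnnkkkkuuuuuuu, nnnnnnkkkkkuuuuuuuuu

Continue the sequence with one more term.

Term n consists of n+1 n's, followed by n k's, followed by 2n-1 u's, where the shown terms are n = 2, 3, 4, 5.
At n = 6 the blocks have lengths 7, 6, 11.

nnnnnnnkkkkkkuuuuuuuuuuu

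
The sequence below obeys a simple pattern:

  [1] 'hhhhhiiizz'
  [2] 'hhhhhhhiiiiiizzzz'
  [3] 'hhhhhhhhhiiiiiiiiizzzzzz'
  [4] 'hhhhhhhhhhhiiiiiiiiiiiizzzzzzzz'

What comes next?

hhhhhhhhhhhhhiiiiiiiiiiiiiiizzzzzzzzzz

Each string has the form h^{2n+3} i^{3n} z^{2n} (n = 1, 2, …).
For the next term, n = 5, so the run lengths are 13, 15, 10.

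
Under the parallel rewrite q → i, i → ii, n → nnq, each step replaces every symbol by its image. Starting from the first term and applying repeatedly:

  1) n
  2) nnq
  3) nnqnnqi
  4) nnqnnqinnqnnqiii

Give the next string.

Rewriting the 16 symbols of nnqnnqinnqnnqiii one by one yields nnq nnq i nnq nnq i ii nnq nnq i nnq nnq i ii ii ii; concatenated:

nnqnnqinnqnnqiiinnqnnqinnqnnqiiiiiii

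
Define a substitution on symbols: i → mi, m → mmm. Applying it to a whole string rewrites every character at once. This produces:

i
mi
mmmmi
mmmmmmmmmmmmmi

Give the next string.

Replace each of the 14 characters of mmmmmmmmmmmmmi in place — mmm mmm mmm mmm mmm mmm mmm mmm mmm mmm mmm mmm mmm mi — and concatenate.

mmmmmmmmmmmmmmmmmmmmmmmmmmmmmmmmmmmmmmmmi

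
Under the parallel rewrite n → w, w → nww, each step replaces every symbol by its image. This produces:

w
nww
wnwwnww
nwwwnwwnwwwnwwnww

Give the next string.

Rewriting the 17 symbols of nwwwnwwnwwwnwwnww one by one yields w nww nww nww w nww nww w nww nww nww w nww nww w nww nww; concatenated:

wnwwnwwnwwwnwwnwwwnwwnwwnwwwnwwnwwwnwwnww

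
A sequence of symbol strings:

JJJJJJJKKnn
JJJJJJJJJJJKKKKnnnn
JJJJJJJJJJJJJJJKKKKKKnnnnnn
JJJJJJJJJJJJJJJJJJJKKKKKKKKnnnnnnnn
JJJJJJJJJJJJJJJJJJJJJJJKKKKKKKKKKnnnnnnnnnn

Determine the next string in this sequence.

Each string has the form J^{4n+3} K^{2n} n^{2n} (n = 1, 2, …).
For the next term, n = 6, so the run lengths are 27, 12, 12.

JJJJJJJJJJJJJJJJJJJJJJJJJJJKKKKKKKKKKKKnnnnnnnnnnnn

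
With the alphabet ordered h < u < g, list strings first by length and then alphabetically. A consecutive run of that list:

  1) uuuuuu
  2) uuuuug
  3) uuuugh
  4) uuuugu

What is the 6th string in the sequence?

uuughh

Stepping forward 2 times from uuuugu: uuuugu → uuuugg, then the target.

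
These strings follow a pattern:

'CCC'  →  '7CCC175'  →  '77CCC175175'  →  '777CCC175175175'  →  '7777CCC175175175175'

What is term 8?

7777777CCC175175175175175175175

Every step adds 7 to the front and 175 to the end of the previous string.
From 7777CCC175175175175, 3 further steps: 7777CCC175175175175 → 77777CCC175175175175175 → 777777CCC175175175175175175 → (answer).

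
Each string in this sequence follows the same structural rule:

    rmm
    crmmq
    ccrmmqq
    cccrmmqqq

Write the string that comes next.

Every step adds c to the front and q to the end of the previous string.
Applying this once more to cccrmmqqq:

ccccrmmqqqq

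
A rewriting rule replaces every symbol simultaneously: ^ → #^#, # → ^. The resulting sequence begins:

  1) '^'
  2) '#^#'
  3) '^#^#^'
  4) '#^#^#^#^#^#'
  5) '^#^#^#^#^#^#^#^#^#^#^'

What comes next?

#^#^#^#^#^#^#^#^#^#^#^#^#^#^#^#^#^#^#^#^#^#

Replace each of the 21 characters of ^#^#^#^#^#^#^#^#^#^#^ in place — #^# ^ #^# ^ #^# ^ #^# ^ #^# ^ #^# ^ #^# ^ #^# ^ #^# ^ #^# ^ #^# — and concatenate.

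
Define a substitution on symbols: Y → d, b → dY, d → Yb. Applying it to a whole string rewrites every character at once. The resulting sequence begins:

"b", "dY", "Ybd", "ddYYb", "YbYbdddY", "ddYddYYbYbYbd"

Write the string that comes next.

Rewriting the 13 symbols of ddYddYYbYbYbd one by one yields Yb Yb d Yb Yb d d dY d dY d dY Yb; concatenated:

YbYbdYbYbdddYddYddYYb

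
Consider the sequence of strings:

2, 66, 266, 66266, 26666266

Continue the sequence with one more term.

6626626666266

From term 3 onward, concatenate the second-to-last term with the last: 2·66 = 266, 66·266 = 66266, …
Continuing: 66266 · 26666266 gives term 6.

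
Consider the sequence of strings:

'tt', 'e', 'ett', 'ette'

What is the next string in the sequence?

etteett

This is a Fibonacci-style word recurrence s(k) = s(k−1)·s(k−2): e.g. e·tt = ett.
Continuing: ette · ett gives term 5.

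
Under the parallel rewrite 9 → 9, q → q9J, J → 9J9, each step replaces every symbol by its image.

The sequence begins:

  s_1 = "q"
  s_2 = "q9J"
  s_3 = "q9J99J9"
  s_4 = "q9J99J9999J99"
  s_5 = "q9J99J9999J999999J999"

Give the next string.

Applying the rule to each of the 21 symbols of q9J99J9999J999999J999 gives the pieces q9J 9 9J9 9 9 9J9 9 9 9 9 9J9 9 9 9 9 9 9 9J9 9 9 9, which concatenate to the answer.

q9J99J9999J999999J99999999J9999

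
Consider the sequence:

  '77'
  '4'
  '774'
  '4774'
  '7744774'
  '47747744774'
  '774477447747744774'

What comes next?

47747744774774477447747744774

From term 3 onward, concatenate the second-to-last term with the last: 77·4 = 774, 4·774 = 4774, …
So term 8 is 47747744774·774477447747744774.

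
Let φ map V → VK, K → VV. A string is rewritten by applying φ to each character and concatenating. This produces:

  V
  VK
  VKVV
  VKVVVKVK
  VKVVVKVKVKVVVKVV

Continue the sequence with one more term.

VKVVVKVKVKVVVKVVVKVVVKVKVKVVVKVK

Replace each of the 16 characters of VKVVVKVKVKVVVKVV in place — VK VV VK VK VK VV VK VV VK VV VK VK VK VV VK VK — and concatenate.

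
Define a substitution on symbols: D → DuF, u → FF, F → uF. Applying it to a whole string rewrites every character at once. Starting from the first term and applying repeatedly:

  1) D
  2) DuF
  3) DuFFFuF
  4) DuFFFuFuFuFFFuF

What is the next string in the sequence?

Applying the rule to each of the 15 symbols of DuFFFuFuFuFFFuF gives the pieces DuF FF uF uF uF FF uF FF uF FF uF uF uF FF uF, which concatenate to the answer.

DuFFFuFuFuFFFuFFFuFFFuFuFuFFFuF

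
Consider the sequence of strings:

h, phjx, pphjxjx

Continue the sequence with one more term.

ppphjxjxjx

Every step adds p to the front and jx to the end of the previous string.
One more step from pphjxjx gives the answer.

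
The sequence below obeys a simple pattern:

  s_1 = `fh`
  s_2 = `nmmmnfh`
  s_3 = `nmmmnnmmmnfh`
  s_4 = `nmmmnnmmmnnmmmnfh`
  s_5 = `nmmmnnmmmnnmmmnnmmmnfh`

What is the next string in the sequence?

nmmmnnmmmnnmmmnnmmmnnmmmnfh

Each term is the previous one with nmmmn prepended.
So the next term is nmmmn·nmmmnnmmmnnmmmnnmmmnfh.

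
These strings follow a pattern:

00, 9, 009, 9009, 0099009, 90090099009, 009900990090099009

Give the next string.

90090099009009900990090099009

This is a Fibonacci-style word recurrence s(k) = s(k−2)·s(k−1): e.g. 00·9 = 009.
Continuing: 90090099009 · 009900990090099009 gives term 8.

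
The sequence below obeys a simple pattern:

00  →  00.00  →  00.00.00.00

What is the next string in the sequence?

Each string is two copies of the previous one joined by '.'.
Doubling 00.00.00.00 with '.' between the halves:

00.00.00.00.00.00.00.00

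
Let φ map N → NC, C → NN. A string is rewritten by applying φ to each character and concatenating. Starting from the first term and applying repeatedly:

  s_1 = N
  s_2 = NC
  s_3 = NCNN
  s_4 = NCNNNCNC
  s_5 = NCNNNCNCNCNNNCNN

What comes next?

Replace each of the 16 characters of NCNNNCNCNCNNNCNN in place — NC NN NC NC NC NN NC NN NC NN NC NC NC NN NC NC — and concatenate.

NCNNNCNCNCNNNCNNNCNNNCNCNCNNNCNC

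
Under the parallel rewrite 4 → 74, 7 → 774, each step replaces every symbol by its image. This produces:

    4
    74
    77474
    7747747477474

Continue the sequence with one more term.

φ(7747747477474) expands symbol-by-symbol to 774 774 74 774 774 74 774 74 774 774 74 774 74; joining the 13 pieces gives the next term.

7747747477477474774747747747477474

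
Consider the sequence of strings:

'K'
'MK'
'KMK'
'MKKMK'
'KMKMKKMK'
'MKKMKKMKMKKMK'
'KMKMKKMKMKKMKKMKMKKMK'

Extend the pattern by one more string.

MKKMKKMKMKKMKKMKMKKMKMKKMKKMKMKKMK

This is a Fibonacci-style word recurrence s(k) = s(k−2)·s(k−1): e.g. K·MK = KMK.
So term 8 is MKKMKKMKMKKMK·KMKMKKMKMKKMKKMKMKKMK.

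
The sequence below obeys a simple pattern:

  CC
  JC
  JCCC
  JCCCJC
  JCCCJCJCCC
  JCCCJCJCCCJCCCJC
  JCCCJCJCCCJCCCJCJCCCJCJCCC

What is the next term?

From term 3 onward, concatenate the last term with the second-to-last: JC·CC = JCCC, JCCC·JC = JCCCJC, …
The next term joins JCCCJCJCCCJCCCJCJCCCJCJCCC and JCCCJCJCCCJCCCJC.

JCCCJCJCCCJCCCJCJCCCJCJCCCJCCCJCJCCCJCCCJC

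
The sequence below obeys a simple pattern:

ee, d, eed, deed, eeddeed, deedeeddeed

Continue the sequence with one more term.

eeddeeddeedeeddeed

Each term (from the third on) is the two preceding terms concatenated in order: term 3 = ee·d = eed.
Continuing: eeddeed · deedeeddeed gives term 7.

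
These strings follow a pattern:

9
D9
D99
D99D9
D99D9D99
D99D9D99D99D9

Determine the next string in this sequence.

From term 3 onward, concatenate the last term with the second-to-last: D9·9 = D99, D99·D9 = D99D9, …
Continuing: D99D9D99D99D9 · D99D9D99 gives term 7.

D99D9D99D99D9D99D9D99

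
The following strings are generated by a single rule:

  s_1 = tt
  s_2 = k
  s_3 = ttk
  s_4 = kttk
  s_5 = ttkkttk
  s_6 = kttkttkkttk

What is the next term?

ttkkttkkttkttkkttk

This is a Fibonacci-style word recurrence s(k) = s(k−2)·s(k−1): e.g. tt·k = ttk.
So term 7 is ttkkttk·kttkttkkttk.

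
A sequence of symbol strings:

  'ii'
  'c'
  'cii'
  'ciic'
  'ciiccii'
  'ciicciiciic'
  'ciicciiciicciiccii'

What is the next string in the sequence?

This is a Fibonacci-style word recurrence s(k) = s(k−1)·s(k−2): e.g. c·ii = cii.
Continuing: ciicciiciicciiccii · ciicciiciic gives term 8.

ciicciiciicciicciiciicciiciic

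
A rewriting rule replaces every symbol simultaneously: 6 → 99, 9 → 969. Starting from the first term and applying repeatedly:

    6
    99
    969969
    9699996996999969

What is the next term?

96999969969969969999699699996996996996999969

φ(9699996996999969) expands symbol-by-symbol to 969 99 969 969 969 969 99 969 969 99 969 969 969 969 99 969; joining the 16 pieces gives the next term.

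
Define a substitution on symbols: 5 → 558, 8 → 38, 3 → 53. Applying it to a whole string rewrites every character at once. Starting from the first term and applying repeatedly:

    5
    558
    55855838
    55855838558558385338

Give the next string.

Rewriting the 20 symbols of 55855838558558385338 one by one yields 558 558 38 558 558 38 53 38 558 558 38 558 558 38 53 38 558 53 53 38; concatenated:

5585583855855838533855855838558558385338558535338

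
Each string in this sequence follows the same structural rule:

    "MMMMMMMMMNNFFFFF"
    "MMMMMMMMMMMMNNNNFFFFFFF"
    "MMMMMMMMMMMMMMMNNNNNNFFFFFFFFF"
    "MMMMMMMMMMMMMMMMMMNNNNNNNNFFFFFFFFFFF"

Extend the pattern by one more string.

The n-th term is 3n+3 M's then 2n-2 N's then 2n+1 F's, where the shown terms are n = 2, 3, 4, 5.
At n = 6 the blocks have lengths 21, 10, 13.

MMMMMMMMMMMMMMMMMMMMMNNNNNNNNNNFFFFFFFFFFFFF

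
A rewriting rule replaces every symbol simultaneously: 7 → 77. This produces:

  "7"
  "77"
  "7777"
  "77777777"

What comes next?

7777777777777777

Apply φ to 77777777 symbol by symbol: 7→77, 7→77, 7→77, 7→77, 7→77, 7→77, 7→77, 7→77; joined: 77 77 77 77 77 77 77 77.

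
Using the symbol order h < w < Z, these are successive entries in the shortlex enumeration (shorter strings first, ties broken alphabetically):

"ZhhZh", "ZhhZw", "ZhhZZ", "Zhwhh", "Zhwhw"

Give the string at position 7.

Continuing the enumeration 2 steps past Zhwhw: Zhwhw → ZhwhZ → (answer).

Zhwwh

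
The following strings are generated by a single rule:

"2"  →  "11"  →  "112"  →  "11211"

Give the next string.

11211112

This is a Fibonacci-style word recurrence s(k) = s(k−1)·s(k−2): e.g. 11·2 = 112.
The next term joins 11211 and 112.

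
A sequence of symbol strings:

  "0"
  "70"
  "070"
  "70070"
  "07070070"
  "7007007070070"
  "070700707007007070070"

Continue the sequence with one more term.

7007007070070070700707007007070070

From term 3 onward, concatenate the second-to-last term with the last: 0·70 = 070, 70·070 = 70070, …
So term 8 is 7007007070070·070700707007007070070.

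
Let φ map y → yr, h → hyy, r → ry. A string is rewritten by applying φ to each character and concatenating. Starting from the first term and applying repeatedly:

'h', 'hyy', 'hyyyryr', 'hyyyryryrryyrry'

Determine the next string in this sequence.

hyyyryryrryyrryyrryryyryrryryyr

φ(hyyyryryrryyrry) expands symbol-by-symbol to hyy yr yr yr ry yr ry yr ry ry yr yr ry ry yr; joining the 15 pieces gives the next term.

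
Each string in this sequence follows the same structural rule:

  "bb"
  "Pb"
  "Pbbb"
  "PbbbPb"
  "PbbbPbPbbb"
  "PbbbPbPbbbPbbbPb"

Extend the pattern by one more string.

PbbbPbPbbbPbbbPbPbbbPbPbbb

Each term (from the third on) is the previous term followed by the one before it: term 3 = Pb·bb = Pbbb.
The next term joins PbbbPbPbbbPbbbPb and PbbbPbPbbb.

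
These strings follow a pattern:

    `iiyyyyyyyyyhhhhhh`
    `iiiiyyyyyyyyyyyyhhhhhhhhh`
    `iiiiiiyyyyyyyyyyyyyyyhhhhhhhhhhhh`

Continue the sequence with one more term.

iiiiiiiiyyyyyyyyyyyyyyyyyyhhhhhhhhhhhhhhh

Term n consists of 2n-2 i's, followed by 3n+3 y's, followed by 3n h's, where the shown terms are n = 2, 3, 4.
Setting n = 5 gives 8, 18, 15 characters in each block.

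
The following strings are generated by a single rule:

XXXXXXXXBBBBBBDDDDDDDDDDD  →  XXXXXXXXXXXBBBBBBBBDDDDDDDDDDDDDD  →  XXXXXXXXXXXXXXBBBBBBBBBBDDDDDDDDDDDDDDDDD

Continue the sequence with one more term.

The n-th term is 3n-1 X's then 2n B's then 3n+2 D's, where the shown terms are n = 3, 4, 5.
At n = 6 the blocks have lengths 17, 12, 20.

XXXXXXXXXXXXXXXXXBBBBBBBBBBBBDDDDDDDDDDDDDDDDDDDD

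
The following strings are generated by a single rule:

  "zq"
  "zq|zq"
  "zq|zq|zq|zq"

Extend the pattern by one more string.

s(k+1) = s(k)·|·s(k) — each term doubles the last with '|' between the halves.
One more doubling of zq|zq|zq|zq gives the answer.

zq|zq|zq|zq|zq|zq|zq|zq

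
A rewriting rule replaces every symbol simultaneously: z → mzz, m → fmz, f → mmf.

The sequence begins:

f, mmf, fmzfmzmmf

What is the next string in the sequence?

mmffmzmzzmmffmzmzzfmzfmzmmf

Expanding fmzfmzmmf: f→mmf, m→fmz, z→mzz, f→mmf, m→fmz, z→mzz, m→fmz, m→fmz, f→mmf. Concatenated: mmf fmz mzz mmf fmz mzz fmz fmz mmf.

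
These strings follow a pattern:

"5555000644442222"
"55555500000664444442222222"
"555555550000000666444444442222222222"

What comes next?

5555555555000000000666644444444442222222222222

Each string has the form 5^{2n} 0^{2n-1} 6^{n-1} 4^{2n} 2^{3n-2}, where the shown terms are n = 2, 3, 4.
For the next term, n = 5, so the run lengths are 10, 9, 4, 10, 13.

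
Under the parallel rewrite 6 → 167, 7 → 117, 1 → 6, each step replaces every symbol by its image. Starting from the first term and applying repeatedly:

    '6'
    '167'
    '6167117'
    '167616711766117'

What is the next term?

Rewriting the 15 symbols of 167616711766117 one by one yields 6 167 117 167 6 167 117 6 6 117 167 167 6 6 117; concatenated:

616711716761671176611716716766117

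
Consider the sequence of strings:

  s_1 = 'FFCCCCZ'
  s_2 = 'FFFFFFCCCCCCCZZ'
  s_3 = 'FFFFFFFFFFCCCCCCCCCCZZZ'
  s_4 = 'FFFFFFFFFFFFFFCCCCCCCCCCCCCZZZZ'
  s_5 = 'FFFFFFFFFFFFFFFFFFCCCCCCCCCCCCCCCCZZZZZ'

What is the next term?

FFFFFFFFFFFFFFFFFFFFFFCCCCCCCCCCCCCCCCCCCZZZZZZ

Each string has the form F^{4n-2} C^{3n+1} Z^{n} (n = 1, 2, …).
Setting n = 6 gives 22, 19, 6 characters in each block.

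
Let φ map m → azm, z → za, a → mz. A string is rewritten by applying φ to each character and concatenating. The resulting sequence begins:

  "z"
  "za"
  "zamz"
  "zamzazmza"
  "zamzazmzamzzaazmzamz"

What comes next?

Rewriting the 20 symbols of zamzazmzamzzaazmzamz one by one yields za mz azm za mz za azm za mz azm za za mz mz za azm za mz azm za; concatenated:

zamzazmzamzzaazmzamzazmzazamzmzzaazmzamzazmza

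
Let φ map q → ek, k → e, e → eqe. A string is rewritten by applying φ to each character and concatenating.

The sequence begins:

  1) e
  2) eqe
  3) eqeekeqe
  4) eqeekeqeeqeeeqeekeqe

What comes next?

eqeekeqeeqeeeqeekeqeeqeekeqeeqeeqeekeqeeqeeeqeekeqe

φ(eqeekeqeeqeeeqeekeqe) expands symbol-by-symbol to eqe ek eqe eqe e eqe ek eqe eqe ek eqe eqe eqe ek eqe eqe e eqe ek eqe; joining the 20 pieces gives the next term.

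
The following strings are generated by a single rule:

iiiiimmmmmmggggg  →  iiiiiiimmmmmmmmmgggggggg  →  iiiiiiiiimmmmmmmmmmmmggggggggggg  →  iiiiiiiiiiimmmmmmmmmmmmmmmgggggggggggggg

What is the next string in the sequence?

iiiiiiiiiiiiimmmmmmmmmmmmmmmmmmggggggggggggggggg

Term n consists of 2n+3 i's, followed by 3n+3 m's, followed by 3n+2 g's (n = 1, 2, …).
Setting n = 5 gives 13, 18, 17 characters in each block.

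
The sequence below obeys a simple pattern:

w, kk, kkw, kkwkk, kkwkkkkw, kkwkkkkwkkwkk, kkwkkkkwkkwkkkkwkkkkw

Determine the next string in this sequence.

From term 3 onward, concatenate the last term with the second-to-last: kk·w = kkw, kkw·kk = kkwkk, …
So term 8 is kkwkkkkwkkwkkkkwkkkkw·kkwkkkkwkkwkk.

kkwkkkkwkkwkkkkwkkkkwkkwkkkkwkkwkk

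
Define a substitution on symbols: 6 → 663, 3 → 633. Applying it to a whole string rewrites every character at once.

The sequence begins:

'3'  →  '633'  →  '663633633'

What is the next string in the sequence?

Expanding 663633633: 6→663, 6→663, 3→633, 6→663, 3→633, 3→633, 6→663, 3→633, 3→633. Concatenated: 663 663 633 663 633 633 663 633 633.

663663633663633633663633633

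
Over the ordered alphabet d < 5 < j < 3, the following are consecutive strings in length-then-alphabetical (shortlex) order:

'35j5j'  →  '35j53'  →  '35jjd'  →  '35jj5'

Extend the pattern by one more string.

35jjj

The successor of 35jj5 increments the rightmost position that isn't already 3 and resets every position after it to d.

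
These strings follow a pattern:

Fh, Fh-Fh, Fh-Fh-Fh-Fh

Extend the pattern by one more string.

Each string is two copies of the previous one joined by '-'.
So the next term is two copies of Fh-Fh-Fh-Fh with '-' between the halves.

Fh-Fh-Fh-Fh-Fh-Fh-Fh-Fh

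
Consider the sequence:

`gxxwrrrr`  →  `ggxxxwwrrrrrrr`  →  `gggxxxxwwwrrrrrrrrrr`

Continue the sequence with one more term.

Reading off run lengths: g runs 1, 2, 3; x runs 2, 3, 4; w runs 1, 2, 3; r runs 4, 7, 10 — each is linear in n (n = 1, 2, …).
At n = 4 the blocks have lengths 4, 5, 4, 13.

ggggxxxxxwwwwrrrrrrrrrrrrr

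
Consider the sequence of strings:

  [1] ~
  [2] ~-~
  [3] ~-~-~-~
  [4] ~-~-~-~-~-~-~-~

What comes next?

~-~-~-~-~-~-~-~-~-~-~-~-~-~-~-~

s(k+1) = s(k)·-·s(k) — each term doubles the last with '-' between the halves.
One more doubling of ~-~-~-~-~-~-~-~ gives the answer.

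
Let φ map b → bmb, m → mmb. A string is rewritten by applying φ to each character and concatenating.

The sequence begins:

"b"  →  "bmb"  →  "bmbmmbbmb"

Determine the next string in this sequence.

Rewriting each symbol of bmbmmbbmb: b→bmb, m→mmb, b→bmb, m→mmb, m→mmb, b→bmb, b→bmb, m→mmb, b→bmb, which concatenates to bmb mmb bmb mmb mmb bmb bmb mmb bmb.

bmbmmbbmbmmbmmbbmbbmbmmbbmb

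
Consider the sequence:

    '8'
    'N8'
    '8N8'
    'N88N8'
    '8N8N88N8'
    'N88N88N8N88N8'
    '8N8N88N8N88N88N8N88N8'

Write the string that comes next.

From term 3 onward, concatenate the second-to-last term with the last: 8·N8 = 8N8, N8·8N8 = N88N8, …
So term 8 is N88N88N8N88N8·8N8N88N8N88N88N8N88N8.

N88N88N8N88N88N8N88N8N88N88N8N88N8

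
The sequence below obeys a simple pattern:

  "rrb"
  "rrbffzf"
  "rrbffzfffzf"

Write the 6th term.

rrbffzfffzfffzfffzfffzf

Each term is the previous one with ffzf appended.
From rrbffzfffzf, 3 further steps: rrbffzfffzf → rrbffzfffzfffzf → rrbffzfffzfffzfffzf → (answer).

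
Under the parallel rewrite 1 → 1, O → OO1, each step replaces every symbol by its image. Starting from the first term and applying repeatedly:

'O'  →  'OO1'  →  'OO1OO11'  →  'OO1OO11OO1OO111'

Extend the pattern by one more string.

OO1OO11OO1OO111OO1OO11OO1OO1111

Applying the rule to each of the 15 symbols of OO1OO11OO1OO111 gives the pieces OO1 OO1 1 OO1 OO1 1 1 OO1 OO1 1 OO1 OO1 1 1 1, which concatenate to the answer.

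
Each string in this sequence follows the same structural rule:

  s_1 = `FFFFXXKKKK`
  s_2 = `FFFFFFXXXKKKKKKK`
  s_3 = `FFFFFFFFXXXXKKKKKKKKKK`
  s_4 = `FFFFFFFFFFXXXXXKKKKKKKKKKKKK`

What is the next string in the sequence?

FFFFFFFFFFFFXXXXXXKKKKKKKKKKKKKKKK

Reading off run lengths: F runs 4, 6, 8, 10; X runs 2, 3, 4, 5; K runs 4, 7, 10, 13 — each is linear in n (n = 1, 2, …).
For the next term, n = 5, so the run lengths are 12, 6, 16.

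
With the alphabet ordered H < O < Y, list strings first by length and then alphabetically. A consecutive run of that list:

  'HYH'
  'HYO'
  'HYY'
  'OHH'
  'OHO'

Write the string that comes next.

The successor of OHO increments the rightmost position that isn't already Y and resets every position after it to H.

OHY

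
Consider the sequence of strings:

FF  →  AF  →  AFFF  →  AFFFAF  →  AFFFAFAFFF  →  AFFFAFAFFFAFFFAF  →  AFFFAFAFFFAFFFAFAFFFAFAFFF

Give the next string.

This is a Fibonacci-style word recurrence s(k) = s(k−1)·s(k−2): e.g. AF·FF = AFFF.
Continuing: AFFFAFAFFFAFFFAFAFFFAFAFFF · AFFFAFAFFFAFFFAF gives term 8.

AFFFAFAFFFAFFFAFAFFFAFAFFFAFFFAFAFFFAFFFAF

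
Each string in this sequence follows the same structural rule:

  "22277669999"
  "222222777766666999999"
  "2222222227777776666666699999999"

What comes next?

22222222222277777777666666666669999999999

Reading off run lengths: 2 runs 3, 6, 9; 7 runs 2, 4, 6; 6 runs 2, 5, 8; 9 runs 4, 6, 8 — each is linear in n (n = 1, 2, …).
For the next term, n = 4, so the run lengths are 12, 8, 11, 10.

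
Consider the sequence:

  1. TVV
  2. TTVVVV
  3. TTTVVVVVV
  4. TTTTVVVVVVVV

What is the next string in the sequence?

The n-th term is n T's then 2n V's (n = 1, 2, …).
For the next term, n = 5, so the run lengths are 5, 10.

TTTTTVVVVVVVVVV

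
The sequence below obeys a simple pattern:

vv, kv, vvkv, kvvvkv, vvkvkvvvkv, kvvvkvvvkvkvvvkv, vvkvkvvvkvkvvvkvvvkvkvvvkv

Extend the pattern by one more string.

From term 3 onward, concatenate the second-to-last term with the last: vv·kv = vvkv, kv·vvkv = kvvvkv, …
The next term joins kvvvkvvvkvkvvvkv and vvkvkvvvkvkvvvkvvvkvkvvvkv.

kvvvkvvvkvkvvvkvvvkvkvvvkvkvvvkvvvkvkvvvkv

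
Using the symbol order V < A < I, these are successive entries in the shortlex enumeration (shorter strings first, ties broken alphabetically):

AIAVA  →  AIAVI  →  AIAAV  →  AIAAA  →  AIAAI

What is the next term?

AIAIV

Find the rightmost character of AIAAI below I, bump it to the next letter, and reset everything to its right to V.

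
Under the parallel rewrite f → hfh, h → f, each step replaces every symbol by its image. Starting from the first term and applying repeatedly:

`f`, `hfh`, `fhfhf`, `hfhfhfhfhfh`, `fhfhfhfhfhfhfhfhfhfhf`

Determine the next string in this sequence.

hfhfhfhfhfhfhfhfhfhfhfhfhfhfhfhfhfhfhfhfhfh

Replace each of the 21 characters of fhfhfhfhfhfhfhfhfhfhf in place — hfh f hfh f hfh f hfh f hfh f hfh f hfh f hfh f hfh f hfh f hfh — and concatenate.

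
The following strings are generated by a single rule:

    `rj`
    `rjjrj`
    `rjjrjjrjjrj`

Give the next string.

rjjrjjrjjrjjrjjrjjrjjrj

s(k+1) = s(k)·j·s(k) — each term doubles the last with 'j' between the halves.
So the next term is two copies of rjjrjjrjjrj with 'j' between the halves.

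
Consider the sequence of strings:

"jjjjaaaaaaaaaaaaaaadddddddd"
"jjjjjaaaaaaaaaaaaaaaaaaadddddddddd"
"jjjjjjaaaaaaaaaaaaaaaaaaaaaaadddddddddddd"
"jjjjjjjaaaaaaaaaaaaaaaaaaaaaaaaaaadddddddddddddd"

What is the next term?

Each string has the form j^{n+1} a^{4n+3} d^{2n+2}, where the shown terms are n = 3, 4, 5, 6.
For the next term, n = 7, so the run lengths are 8, 31, 16.

jjjjjjjjaaaaaaaaaaaaaaaaaaaaaaaaaaaaaaadddddddddddddddd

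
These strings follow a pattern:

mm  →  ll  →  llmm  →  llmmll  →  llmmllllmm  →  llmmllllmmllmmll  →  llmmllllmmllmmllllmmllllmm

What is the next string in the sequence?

Each term (from the third on) is the previous term followed by the one before it: term 3 = ll·mm = llmm.
The next term joins llmmllllmmllmmllllmmllllmm and llmmllllmmllmmll.

llmmllllmmllmmllllmmllllmmllmmllllmmllmmll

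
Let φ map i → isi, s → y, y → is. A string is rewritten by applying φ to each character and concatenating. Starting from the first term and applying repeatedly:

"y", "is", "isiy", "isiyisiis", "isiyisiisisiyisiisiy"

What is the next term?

Replace each of the 20 characters of isiyisiisisiyisiisiy in place — isi y isi is isi y isi isi y isi y isi is isi y isi isi y isi is — and concatenate.

isiyisiisisiyisiisiyisiyisiisisiyisiisiyisiis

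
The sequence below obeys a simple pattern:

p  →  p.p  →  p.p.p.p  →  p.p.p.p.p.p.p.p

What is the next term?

s(k+1) = s(k)·.·s(k) — each term doubles the last with '.' between the halves.
Doubling p.p.p.p.p.p.p.p with '.' between the halves:

p.p.p.p.p.p.p.p.p.p.p.p.p.p.p.p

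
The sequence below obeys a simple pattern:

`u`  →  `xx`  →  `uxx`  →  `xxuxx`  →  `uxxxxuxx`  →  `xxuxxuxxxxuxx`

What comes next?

This is a Fibonacci-style word recurrence s(k) = s(k−2)·s(k−1): e.g. u·xx = uxx.
So term 7 is uxxxxuxx·xxuxxuxxxxuxx.

uxxxxuxxxxuxxuxxxxuxx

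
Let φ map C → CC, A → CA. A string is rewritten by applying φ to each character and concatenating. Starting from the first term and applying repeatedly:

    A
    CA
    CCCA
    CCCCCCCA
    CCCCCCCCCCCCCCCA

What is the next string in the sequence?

Replace each of the 16 characters of CCCCCCCCCCCCCCCA in place — CC CC CC CC CC CC CC CC CC CC CC CC CC CC CC CA — and concatenate.

CCCCCCCCCCCCCCCCCCCCCCCCCCCCCCCA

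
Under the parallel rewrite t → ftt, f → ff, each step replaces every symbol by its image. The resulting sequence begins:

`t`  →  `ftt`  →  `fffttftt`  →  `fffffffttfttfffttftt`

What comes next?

Rewriting the 20 symbols of fffffffttfttfffttftt one by one yields ff ff ff ff ff ff ff ftt ftt ff ftt ftt ff ff ff ftt ftt ff ftt ftt; concatenated:

fffffffffffffffttfttfffttfttfffffffttfttfffttftt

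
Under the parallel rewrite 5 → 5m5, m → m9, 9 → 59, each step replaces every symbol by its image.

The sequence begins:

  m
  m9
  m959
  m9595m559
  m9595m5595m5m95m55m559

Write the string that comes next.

m9595m5595m5m95m55m5595m5m95m5m9595m5m95m55m5m95m55m559

Replace each of the 22 characters of m9595m5595m5m95m55m559 in place — m9 59 5m5 59 5m5 m9 5m5 5m5 59 5m5 m9 5m5 m9 59 5m5 m9 5m5 5m5 m9 5m5 5m5 59 — and concatenate.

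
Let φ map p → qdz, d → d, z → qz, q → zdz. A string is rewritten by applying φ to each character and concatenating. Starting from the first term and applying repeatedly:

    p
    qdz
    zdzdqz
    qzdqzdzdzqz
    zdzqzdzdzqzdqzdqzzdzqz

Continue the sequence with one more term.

qzdqzzdzqzdqzdqzzdzqzdzdzqzdzdzqzqzdqzzdzqz

Replace each of the 22 characters of zdzqzdzdzqzdqzdqzzdzqz in place — qz d qz zdz qz d qz d qz zdz qz d zdz qz d zdz qz qz d qz zdz qz — and concatenate.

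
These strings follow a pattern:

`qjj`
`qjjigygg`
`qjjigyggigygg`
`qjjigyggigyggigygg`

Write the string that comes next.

qjjigyggigyggigyggigygg

The strings grow by a fixed suffix igygg each time.
One more step from qjjigyggigyggigygg gives the answer.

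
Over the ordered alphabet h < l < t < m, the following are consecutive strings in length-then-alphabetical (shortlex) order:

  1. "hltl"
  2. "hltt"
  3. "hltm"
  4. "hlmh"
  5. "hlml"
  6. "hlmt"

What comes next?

hlmm

The successor of hlmt increments the rightmost position that isn't already m and resets every position after it to h.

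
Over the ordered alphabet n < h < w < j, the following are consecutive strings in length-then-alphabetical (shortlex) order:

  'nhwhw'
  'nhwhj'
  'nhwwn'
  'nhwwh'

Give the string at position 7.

nhwjn

Stepping forward 3 times from nhwwh: nhwwh → nhwww → nhwwj, then the target.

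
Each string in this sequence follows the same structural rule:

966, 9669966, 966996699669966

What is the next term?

Each string is two copies of the previous one joined by '9'.
Doubling 966996699669966 with '9' between the halves:

9669966996699669966996699669966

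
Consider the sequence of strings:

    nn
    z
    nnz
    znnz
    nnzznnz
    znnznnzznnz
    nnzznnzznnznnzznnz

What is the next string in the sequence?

From term 3 onward, concatenate the second-to-last term with the last: nn·z = nnz, z·nnz = znnz, …
Continuing: znnznnzznnz · nnzznnzznnznnzznnz gives term 8.

znnznnzznnznnzznnzznnznnzznnz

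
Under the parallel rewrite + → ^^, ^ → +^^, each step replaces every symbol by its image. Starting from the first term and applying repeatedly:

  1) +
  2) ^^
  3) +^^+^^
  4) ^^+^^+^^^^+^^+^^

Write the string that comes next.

+^^+^^^^+^^+^^^^+^^+^^+^^+^^^^+^^+^^^^+^^+^^

Replace each of the 16 characters of ^^+^^+^^^^+^^+^^ in place — +^^ +^^ ^^ +^^ +^^ ^^ +^^ +^^ +^^ +^^ ^^ +^^ +^^ ^^ +^^ +^^ — and concatenate.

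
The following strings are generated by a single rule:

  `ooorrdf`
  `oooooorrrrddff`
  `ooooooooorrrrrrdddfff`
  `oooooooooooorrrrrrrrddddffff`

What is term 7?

Term n consists of 3n o's, followed by 2n r's, followed by n d's, followed by n f's (n = 1, 2, …).
At n = 7 the blocks have lengths 21, 14, 7, 7.

ooooooooooooooooooooorrrrrrrrrrrrrrdddddddfffffff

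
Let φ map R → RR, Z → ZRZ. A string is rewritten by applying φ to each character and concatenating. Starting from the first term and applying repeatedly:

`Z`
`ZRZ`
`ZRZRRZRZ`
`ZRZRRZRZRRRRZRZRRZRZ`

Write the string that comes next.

ZRZRRZRZRRRRZRZRRZRZRRRRRRRRZRZRRZRZRRRRZRZRRZRZ

Replace each of the 20 characters of ZRZRRZRZRRRRZRZRRZRZ in place — ZRZ RR ZRZ RR RR ZRZ RR ZRZ RR RR RR RR ZRZ RR ZRZ RR RR ZRZ RR ZRZ — and concatenate.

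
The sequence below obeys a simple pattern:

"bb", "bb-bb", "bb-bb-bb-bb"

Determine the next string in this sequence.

Every step duplicates the string with '-' between the halves.
Doubling bb-bb-bb-bb with '-' between the halves:

bb-bb-bb-bb-bb-bb-bb-bb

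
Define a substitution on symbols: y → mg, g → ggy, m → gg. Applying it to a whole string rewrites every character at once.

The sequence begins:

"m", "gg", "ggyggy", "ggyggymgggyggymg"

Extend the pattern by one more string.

Rewriting the 16 symbols of ggyggymgggyggymg one by one yields ggy ggy mg ggy ggy mg gg ggy ggy ggy mg ggy ggy mg gg ggy; concatenated:

ggyggymgggyggymgggggyggyggymgggyggymgggggy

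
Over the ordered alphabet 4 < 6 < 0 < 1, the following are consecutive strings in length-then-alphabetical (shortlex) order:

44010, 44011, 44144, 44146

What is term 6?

Advancing 2 positions from 44146 through 44146 → 44140 reaches term 6.

44141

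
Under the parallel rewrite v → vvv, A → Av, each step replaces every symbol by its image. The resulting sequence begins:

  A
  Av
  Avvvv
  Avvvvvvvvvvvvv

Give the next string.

Applying the rule to each of the 14 symbols of Avvvvvvvvvvvvv gives the pieces Av vvv vvv vvv vvv vvv vvv vvv vvv vvv vvv vvv vvv vvv, which concatenate to the answer.

Avvvvvvvvvvvvvvvvvvvvvvvvvvvvvvvvvvvvvvvv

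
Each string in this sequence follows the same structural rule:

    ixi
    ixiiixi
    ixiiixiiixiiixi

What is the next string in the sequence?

ixiiixiiixiiixiiixiiixiiixiiixi

Every step duplicates the string with 'i' between the halves.
One more doubling of ixiiixiiixiiixi gives the answer.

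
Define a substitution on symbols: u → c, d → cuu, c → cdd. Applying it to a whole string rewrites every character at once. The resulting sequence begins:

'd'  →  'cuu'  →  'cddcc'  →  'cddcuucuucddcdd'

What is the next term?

Rewriting the 15 symbols of cddcuucuucddcdd one by one yields cdd cuu cuu cdd c c cdd c c cdd cuu cuu cdd cuu cuu; concatenated:

cddcuucuucddcccddcccddcuucuucddcuucuu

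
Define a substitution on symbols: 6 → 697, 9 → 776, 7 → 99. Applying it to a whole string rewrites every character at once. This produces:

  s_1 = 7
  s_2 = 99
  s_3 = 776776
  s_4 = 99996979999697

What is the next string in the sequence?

7767767767766977769977677677677669777699

φ(99996979999697) expands symbol-by-symbol to 776 776 776 776 697 776 99 776 776 776 776 697 776 99; joining the 14 pieces gives the next term.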